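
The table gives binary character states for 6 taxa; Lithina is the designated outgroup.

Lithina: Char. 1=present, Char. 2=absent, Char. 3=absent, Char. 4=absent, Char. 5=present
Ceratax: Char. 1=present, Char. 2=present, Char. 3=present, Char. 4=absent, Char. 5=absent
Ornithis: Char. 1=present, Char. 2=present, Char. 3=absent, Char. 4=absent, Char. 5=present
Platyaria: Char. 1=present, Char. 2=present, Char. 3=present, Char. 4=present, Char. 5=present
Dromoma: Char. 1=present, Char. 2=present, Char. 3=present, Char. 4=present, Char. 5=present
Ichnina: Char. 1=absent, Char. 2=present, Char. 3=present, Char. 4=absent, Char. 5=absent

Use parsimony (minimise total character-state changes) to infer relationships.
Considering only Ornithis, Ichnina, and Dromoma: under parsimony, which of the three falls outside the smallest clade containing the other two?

Character polarity is set by the outgroup: the derived state is whichever differs from the outgroup's state, so for Char. 1, Char. 5 the derived state is 'absent', and for the remaining characters it is 'present'.
Char. 1 (derived state 'absent') is unique to Ichnina (autapomorphy; uninformative for grouping).
All ingroup taxa share the derived state 'present' for Char. 2; it defines the ingroup but does not resolve relationships within it.
Char. 3 (derived state 'present') is shared by Ceratax, Dromoma, Ichnina, and Platyaria — a synapomorphy uniting that clade.
Char. 4: derived state 'present' in Dromoma and Platyaria only — synapomorphy for {Dromoma, Platyaria}.
Only Ceratax and Ichnina show the derived state 'absent' for Char. 5, supporting them as a clade.
Most parsimonious ingroup topology: (((Ceratax,Ichnina),(Platyaria,Dromoma)),Ornithis).
Dromoma and Ichnina share a more recent common ancestor with each other than either does with Ornithis, so Ornithis is the least closely related of the three.

Ornithis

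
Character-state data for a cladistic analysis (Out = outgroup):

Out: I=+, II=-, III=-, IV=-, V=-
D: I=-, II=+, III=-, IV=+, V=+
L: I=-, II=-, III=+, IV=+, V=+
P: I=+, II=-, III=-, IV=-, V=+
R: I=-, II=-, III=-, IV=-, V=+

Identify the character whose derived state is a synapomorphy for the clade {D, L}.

IV

Character polarity is set by the outgroup: the derived state is whichever differs from the outgroup's state, so for I the derived state is '-', and for the remaining characters it is '+'.
I (derived state '-') is shared by D, L, and R — a synapomorphy uniting that clade.
II: derived state '+' in D only — an autapomorphy, so it tells us nothing about relationships among taxa.
III (derived state '+') is unique to L (autapomorphy; uninformative for grouping).
IV: derived state '+' in D and L only — synapomorphy for {D, L}.
All ingroup taxa share the derived state '+' for V; it defines the ingroup but does not resolve relationships within it.
Most parsimonious ingroup topology: (((D,L),R),P).
The clade {D, L} is supported by IV: its derived state '+' occurs in exactly those taxa and in no other taxon (including the outgroup).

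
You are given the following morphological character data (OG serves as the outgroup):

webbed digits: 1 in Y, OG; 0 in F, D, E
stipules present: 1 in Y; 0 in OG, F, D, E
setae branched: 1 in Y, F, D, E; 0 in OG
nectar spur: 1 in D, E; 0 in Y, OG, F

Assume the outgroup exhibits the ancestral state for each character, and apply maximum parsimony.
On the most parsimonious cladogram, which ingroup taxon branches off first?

Y

Character polarity is set by the outgroup: the derived state is whichever differs from the outgroup's state, so for webbed digits the derived state is '0', and for the remaining characters it is '1'.
webbed digits (derived state '0') is shared by D, E, and F — a synapomorphy uniting that clade.
stipules present: derived state '1' in Y only — an autapomorphy, so it tells us nothing about relationships among taxa.
setae branched (derived state '1') is shared by all ingroup taxa — unites the whole ingroup.
nectar spur (derived state '1') is shared by D and E — a synapomorphy uniting that clade.
Most parsimonious ingroup topology: (((D,E),F),Y).
Y is sister to the clade containing all other ingroup taxa, so it is the earliest-diverging (most basal) ingroup lineage.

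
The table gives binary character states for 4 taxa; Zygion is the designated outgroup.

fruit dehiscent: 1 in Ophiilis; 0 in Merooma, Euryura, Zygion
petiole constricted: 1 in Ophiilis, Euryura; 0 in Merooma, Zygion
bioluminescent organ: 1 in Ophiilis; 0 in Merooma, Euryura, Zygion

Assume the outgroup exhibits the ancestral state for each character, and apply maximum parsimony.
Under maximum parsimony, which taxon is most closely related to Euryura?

Ophiilis

The outgroup has state '0' for every character, so '1' is the derived state throughout.
fruit dehiscent: derived state '1' in Ophiilis only — an autapomorphy, so it tells us nothing about relationships among taxa.
Only Euryura and Ophiilis show the derived state '1' for petiole constricted, supporting them as a clade.
bioluminescent organ: derived state '1' in Ophiilis only — an autapomorphy, so it tells us nothing about relationships among taxa.
Most parsimonious ingroup topology: ((Euryura,Ophiilis),Merooma).
Euryura and Ophiilis form a cherry on this tree, so they are sister taxa.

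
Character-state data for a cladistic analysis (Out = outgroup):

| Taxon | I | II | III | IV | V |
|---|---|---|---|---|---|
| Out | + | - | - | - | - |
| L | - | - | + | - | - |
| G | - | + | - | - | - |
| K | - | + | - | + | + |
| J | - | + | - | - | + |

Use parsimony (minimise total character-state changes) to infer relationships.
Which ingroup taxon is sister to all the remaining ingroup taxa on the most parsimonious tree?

L

Character polarity is set by the outgroup: the derived state is whichever differs from the outgroup's state, so for I the derived state is '-', and for the remaining characters it is '+'.
I (derived state '-') is shared by all ingroup taxa — unites the whole ingroup.
Only G, J, and K show the derived state '+' for II, supporting them as a clade.
III (derived state '+') is unique to L (autapomorphy; uninformative for grouping).
IV (derived state '+') is unique to K (autapomorphy; uninformative for grouping).
Only J and K show the derived state '+' for V, supporting them as a clade.
Most parsimonious ingroup topology: (L,(G,(K,J))).
L is sister to the clade containing all other ingroup taxa, so it is the earliest-diverging (most basal) ingroup lineage.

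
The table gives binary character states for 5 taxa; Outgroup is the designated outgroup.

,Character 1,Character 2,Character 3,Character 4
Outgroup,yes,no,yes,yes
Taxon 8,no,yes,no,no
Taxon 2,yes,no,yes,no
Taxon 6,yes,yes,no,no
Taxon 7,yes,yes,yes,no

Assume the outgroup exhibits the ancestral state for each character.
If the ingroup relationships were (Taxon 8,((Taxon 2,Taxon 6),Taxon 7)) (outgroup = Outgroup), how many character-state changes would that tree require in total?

6

Map each character onto (Taxon 8,((Taxon 2,Taxon 6),Taxon 7)) (rooted by Outgroup) and count the minimum state changes it requires (Fitch parsimony):
Character 1: 1; Character 2: 2; Character 3: 2; Character 4: 1.
Total tree length = 6.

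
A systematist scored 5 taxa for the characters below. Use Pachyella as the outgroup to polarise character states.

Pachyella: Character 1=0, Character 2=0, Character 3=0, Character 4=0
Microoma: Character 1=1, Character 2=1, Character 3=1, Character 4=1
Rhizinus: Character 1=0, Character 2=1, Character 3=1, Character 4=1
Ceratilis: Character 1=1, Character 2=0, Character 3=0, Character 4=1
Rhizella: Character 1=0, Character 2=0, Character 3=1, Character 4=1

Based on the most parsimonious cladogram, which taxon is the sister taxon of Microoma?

Rhizinus

The outgroup has state '0' for every character, so '1' is the derived state throughout.
Character 1 groups Ceratilis and Microoma, which is incompatible with the clades supported by the remaining characters; treating it as convergent (homoplasy) costs fewer steps than any alternative tree.
Only Microoma and Rhizinus show the derived state '1' for Character 2, supporting them as a clade.
Character 3 (derived state '1') is shared by Microoma, Rhizella, and Rhizinus — a synapomorphy uniting that clade.
Character 4 (derived state '1') is shared by all ingroup taxa — unites the whole ingroup.
Most parsimonious ingroup topology: (((Microoma,Rhizinus),Rhizella),Ceratilis).
Microoma and Rhizinus form a cherry on this tree, so they are sister taxa.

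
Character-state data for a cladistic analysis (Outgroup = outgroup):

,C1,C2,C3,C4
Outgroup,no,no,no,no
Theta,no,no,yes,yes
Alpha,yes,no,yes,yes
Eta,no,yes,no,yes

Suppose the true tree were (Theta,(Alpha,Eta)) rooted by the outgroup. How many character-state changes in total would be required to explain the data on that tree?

Map each character onto (Theta,(Alpha,Eta)) (rooted by Outgroup) and count the minimum state changes it requires (Fitch parsimony):
C1: 1; C2: 1; C3: 2; C4: 1.
Total tree length = 5.

5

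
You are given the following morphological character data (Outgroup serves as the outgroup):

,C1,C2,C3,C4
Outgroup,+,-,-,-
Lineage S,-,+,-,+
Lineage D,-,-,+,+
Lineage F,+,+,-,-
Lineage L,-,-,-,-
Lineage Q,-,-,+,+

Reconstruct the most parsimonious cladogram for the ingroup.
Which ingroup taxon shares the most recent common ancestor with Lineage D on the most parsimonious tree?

Lineage Q

Character polarity is set by the outgroup: the derived state is whichever differs from the outgroup's state, so for C1 the derived state is '-', and for the remaining characters it is '+'.
C1: derived state '-' in Lineage D, Lineage L, Lineage Q, and Lineage S only — synapomorphy for {Lineage D, Lineage L, Lineage Q, Lineage S}.
C2 (state '+') occurs in Lineage F and Lineage S but conflicts with the nesting implied by the other characters — most parsimoniously interpreted as homoplasy.
C3: derived state '+' in Lineage D and Lineage Q only — synapomorphy for {Lineage D, Lineage Q}.
C4: derived state '+' in Lineage D, Lineage Q, and Lineage S only — synapomorphy for {Lineage D, Lineage Q, Lineage S}.
Most parsimonious ingroup topology: (((Lineage S,(Lineage D,Lineage Q)),Lineage L),Lineage F).
Lineage D and Lineage Q form a cherry on this tree, so they are sister taxa.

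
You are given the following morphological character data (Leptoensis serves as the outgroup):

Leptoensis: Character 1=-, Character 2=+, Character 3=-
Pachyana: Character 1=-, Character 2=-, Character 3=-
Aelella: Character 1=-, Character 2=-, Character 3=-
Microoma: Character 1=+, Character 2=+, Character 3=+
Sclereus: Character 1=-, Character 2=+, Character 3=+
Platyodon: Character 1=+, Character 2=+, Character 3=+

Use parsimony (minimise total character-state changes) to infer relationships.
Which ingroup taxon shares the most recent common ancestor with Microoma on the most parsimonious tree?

Platyodon

Character polarity is set by the outgroup: the derived state is whichever differs from the outgroup's state, so for Character 2 the derived state is '-', and for the remaining characters it is '+'.
Only Microoma and Platyodon show the derived state '+' for Character 1, supporting them as a clade.
Character 2: derived state '-' in Aelella and Pachyana only — synapomorphy for {Aelella, Pachyana}.
Character 3: derived state '+' in Microoma, Platyodon, and Sclereus only — synapomorphy for {Microoma, Platyodon, Sclereus}.
Most parsimonious ingroup topology: ((Pachyana,Aelella),((Microoma,Platyodon),Sclereus)).
Microoma and Platyodon form a cherry on this tree, so they are sister taxa.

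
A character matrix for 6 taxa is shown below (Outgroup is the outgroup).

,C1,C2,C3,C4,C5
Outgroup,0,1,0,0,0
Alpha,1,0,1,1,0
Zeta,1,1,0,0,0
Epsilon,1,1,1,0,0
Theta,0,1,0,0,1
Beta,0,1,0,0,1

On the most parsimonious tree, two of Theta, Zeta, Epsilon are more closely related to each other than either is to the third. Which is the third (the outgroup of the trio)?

Character polarity is set by the outgroup: the derived state is whichever differs from the outgroup's state, so for C2 the derived state is '0', and for the remaining characters it is '1'.
C1 (derived state '1') is shared by Alpha, Epsilon, and Zeta — a synapomorphy uniting that clade.
C2: derived state '0' in Alpha only — an autapomorphy, so it tells us nothing about relationships among taxa.
Only Alpha and Epsilon show the derived state '1' for C3, supporting them as a clade.
C4: derived state '1' in Alpha only — an autapomorphy, so it tells us nothing about relationships among taxa.
C5: derived state '1' in Beta and Theta only — synapomorphy for {Beta, Theta}.
Most parsimonious ingroup topology: (((Alpha,Epsilon),Zeta),(Theta,Beta)).
Zeta and Epsilon share a more recent common ancestor with each other than either does with Theta, so Theta is the least closely related of the three.

Theta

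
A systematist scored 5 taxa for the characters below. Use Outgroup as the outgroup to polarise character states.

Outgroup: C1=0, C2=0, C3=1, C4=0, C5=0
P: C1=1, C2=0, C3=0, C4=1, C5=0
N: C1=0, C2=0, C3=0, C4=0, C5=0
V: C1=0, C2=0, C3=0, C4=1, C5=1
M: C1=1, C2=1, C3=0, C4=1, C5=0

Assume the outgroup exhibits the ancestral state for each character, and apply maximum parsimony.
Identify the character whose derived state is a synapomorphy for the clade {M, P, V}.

Character polarity is set by the outgroup: the derived state is whichever differs from the outgroup's state, so for C3 the derived state is '0', and for the remaining characters it is '1'.
Only M and P show the derived state '1' for C1, supporting them as a clade.
C2 (derived state '1') is unique to M (autapomorphy; uninformative for grouping).
C3 (derived state '0') is shared by all ingroup taxa — unites the whole ingroup.
C4 (derived state '1') is shared by M, P, and V — a synapomorphy uniting that clade.
C5: derived state '1' in V only — an autapomorphy, so it tells us nothing about relationships among taxa.
Most parsimonious ingroup topology: (((P,M),V),N).
The clade {M, P, V} is supported by C4: its derived state '1' occurs in exactly those taxa and in no other taxon (including the outgroup).

C4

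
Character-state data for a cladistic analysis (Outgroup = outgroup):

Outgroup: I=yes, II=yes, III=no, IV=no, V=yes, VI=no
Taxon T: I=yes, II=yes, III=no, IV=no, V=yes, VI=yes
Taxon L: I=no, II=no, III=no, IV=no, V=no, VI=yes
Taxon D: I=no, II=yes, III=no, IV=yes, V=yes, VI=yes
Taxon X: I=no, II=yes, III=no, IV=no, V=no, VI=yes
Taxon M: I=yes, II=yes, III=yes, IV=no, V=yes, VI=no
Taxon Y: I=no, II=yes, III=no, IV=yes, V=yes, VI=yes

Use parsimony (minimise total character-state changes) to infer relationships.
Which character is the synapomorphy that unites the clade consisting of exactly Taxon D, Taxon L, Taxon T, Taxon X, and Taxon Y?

VI

Character polarity is set by the outgroup: the derived state is whichever differs from the outgroup's state, so for I, II, V the derived state is 'no', and for the remaining characters it is 'yes'.
Only Taxon D, Taxon L, Taxon X, and Taxon Y show the derived state 'no' for I, supporting them as a clade.
II (derived state 'no') is unique to Taxon L (autapomorphy; uninformative for grouping).
III (derived state 'yes') is unique to Taxon M (autapomorphy; uninformative for grouping).
IV: derived state 'yes' in Taxon D and Taxon Y only — synapomorphy for {Taxon D, Taxon Y}.
V (derived state 'no') is shared by Taxon L and Taxon X — a synapomorphy uniting that clade.
Only Taxon D, Taxon L, Taxon T, Taxon X, and Taxon Y show the derived state 'yes' for VI, supporting them as a clade.
Most parsimonious ingroup topology: ((Taxon T,((Taxon L,Taxon X),(Taxon D,Taxon Y))),Taxon M).
The clade {Taxon D, Taxon L, Taxon T, Taxon X, Taxon Y} is supported by VI: its derived state 'yes' occurs in exactly those taxa and in no other taxon (including the outgroup).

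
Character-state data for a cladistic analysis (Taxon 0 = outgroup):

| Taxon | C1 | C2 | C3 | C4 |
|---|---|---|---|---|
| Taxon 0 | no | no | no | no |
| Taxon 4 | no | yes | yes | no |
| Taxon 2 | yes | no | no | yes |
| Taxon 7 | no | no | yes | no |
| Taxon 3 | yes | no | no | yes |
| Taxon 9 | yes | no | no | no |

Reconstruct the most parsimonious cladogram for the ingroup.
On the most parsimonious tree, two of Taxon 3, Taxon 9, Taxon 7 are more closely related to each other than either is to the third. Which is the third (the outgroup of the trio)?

Taxon 7

The outgroup has state 'no' for every character, so 'yes' is the derived state throughout.
C1 (derived state 'yes') is shared by Taxon 2, Taxon 3, and Taxon 9 — a synapomorphy uniting that clade.
C2: derived state 'yes' in Taxon 4 only — an autapomorphy, so it tells us nothing about relationships among taxa.
Only Taxon 4 and Taxon 7 show the derived state 'yes' for C3, supporting them as a clade.
C4 (derived state 'yes') is shared by Taxon 2 and Taxon 3 — a synapomorphy uniting that clade.
Most parsimonious ingroup topology: ((Taxon 4,Taxon 7),((Taxon 2,Taxon 3),Taxon 9)).
Taxon 9 and Taxon 3 share a more recent common ancestor with each other than either does with Taxon 7, so Taxon 7 is the least closely related of the three.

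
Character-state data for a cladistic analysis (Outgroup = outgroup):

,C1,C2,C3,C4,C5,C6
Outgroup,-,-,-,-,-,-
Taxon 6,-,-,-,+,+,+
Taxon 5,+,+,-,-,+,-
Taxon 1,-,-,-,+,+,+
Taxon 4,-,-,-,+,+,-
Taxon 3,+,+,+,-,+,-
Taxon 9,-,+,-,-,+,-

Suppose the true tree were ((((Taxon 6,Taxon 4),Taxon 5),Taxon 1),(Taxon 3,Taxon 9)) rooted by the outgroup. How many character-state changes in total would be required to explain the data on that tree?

Map each character onto ((((Taxon 6,Taxon 4),Taxon 5),Taxon 1),(Taxon 3,Taxon 9)) (rooted by Outgroup) and count the minimum state changes it requires (Fitch parsimony):
C1: 2; C2: 2; C3: 1; C4: 2; C5: 1; C6: 2.
Total tree length = 10.

10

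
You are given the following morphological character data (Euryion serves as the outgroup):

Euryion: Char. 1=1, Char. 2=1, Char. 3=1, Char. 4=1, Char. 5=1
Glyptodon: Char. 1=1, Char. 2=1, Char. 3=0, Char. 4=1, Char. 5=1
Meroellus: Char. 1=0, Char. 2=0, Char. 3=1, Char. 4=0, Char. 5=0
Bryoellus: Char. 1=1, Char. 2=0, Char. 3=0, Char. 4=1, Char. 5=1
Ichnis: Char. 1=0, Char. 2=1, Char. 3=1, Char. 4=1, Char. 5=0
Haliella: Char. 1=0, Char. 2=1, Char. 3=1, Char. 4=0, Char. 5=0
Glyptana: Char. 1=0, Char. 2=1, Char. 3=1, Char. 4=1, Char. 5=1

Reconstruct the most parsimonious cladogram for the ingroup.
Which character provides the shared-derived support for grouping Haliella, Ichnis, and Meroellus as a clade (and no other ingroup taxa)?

Char. 5

The outgroup has state '1' for every character, so '0' is the derived state throughout.
Char. 1 (derived state '0') is shared by Glyptana, Haliella, Ichnis, and Meroellus — a synapomorphy uniting that clade.
Char. 2 groups Bryoellus and Meroellus, which is incompatible with the clades supported by the remaining characters; treating it as convergent (homoplasy) costs fewer steps than any alternative tree.
Char. 3: derived state '0' in Bryoellus and Glyptodon only — synapomorphy for {Bryoellus, Glyptodon}.
Only Haliella and Meroellus show the derived state '0' for Char. 4, supporting them as a clade.
Char. 5: derived state '0' in Haliella, Ichnis, and Meroellus only — synapomorphy for {Haliella, Ichnis, Meroellus}.
Most parsimonious ingroup topology: ((Glyptodon,Bryoellus),(((Meroellus,Haliella),Ichnis),Glyptana)).
The clade {Haliella, Ichnis, Meroellus} is supported by Char. 5: its derived state '0' occurs in exactly those taxa and in no other taxon (including the outgroup).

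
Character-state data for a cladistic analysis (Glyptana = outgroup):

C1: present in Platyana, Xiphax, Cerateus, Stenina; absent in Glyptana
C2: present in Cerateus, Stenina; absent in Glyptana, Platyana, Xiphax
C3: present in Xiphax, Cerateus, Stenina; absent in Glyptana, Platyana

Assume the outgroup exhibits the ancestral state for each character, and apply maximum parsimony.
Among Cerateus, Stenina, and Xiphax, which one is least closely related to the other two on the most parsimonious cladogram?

The outgroup has state 'absent' for every character, so 'present' is the derived state throughout.
C1 (derived state 'present') is shared by all ingroup taxa — unites the whole ingroup.
C2: derived state 'present' in Cerateus and Stenina only — synapomorphy for {Cerateus, Stenina}.
C3: derived state 'present' in Cerateus, Stenina, and Xiphax only — synapomorphy for {Cerateus, Stenina, Xiphax}.
Most parsimonious ingroup topology: (Platyana,(Xiphax,(Cerateus,Stenina))).
Stenina and Cerateus share a more recent common ancestor with each other than either does with Xiphax, so Xiphax is the least closely related of the three.

Xiphax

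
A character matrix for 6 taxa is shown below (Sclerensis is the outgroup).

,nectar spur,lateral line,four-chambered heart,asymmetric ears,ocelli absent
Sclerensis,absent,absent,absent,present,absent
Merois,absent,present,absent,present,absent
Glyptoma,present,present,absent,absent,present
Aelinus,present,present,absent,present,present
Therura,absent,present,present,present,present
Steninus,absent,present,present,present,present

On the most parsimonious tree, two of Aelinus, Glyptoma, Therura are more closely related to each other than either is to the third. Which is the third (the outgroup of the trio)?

Therura

Character polarity is set by the outgroup: the derived state is whichever differs from the outgroup's state, so for asymmetric ears the derived state is 'absent', and for the remaining characters it is 'present'.
Only Aelinus and Glyptoma show the derived state 'present' for nectar spur, supporting them as a clade.
lateral line (derived state 'present') is shared by all ingroup taxa — unites the whole ingroup.
Only Steninus and Therura show the derived state 'present' for four-chambered heart, supporting them as a clade.
asymmetric ears: derived state 'absent' in Glyptoma only — an autapomorphy, so it tells us nothing about relationships among taxa.
ocelli absent: derived state 'present' in Aelinus, Glyptoma, Steninus, and Therura only — synapomorphy for {Aelinus, Glyptoma, Steninus, Therura}.
Most parsimonious ingroup topology: (Merois,((Glyptoma,Aelinus),(Therura,Steninus))).
Glyptoma and Aelinus share a more recent common ancestor with each other than either does with Therura, so Therura is the least closely related of the three.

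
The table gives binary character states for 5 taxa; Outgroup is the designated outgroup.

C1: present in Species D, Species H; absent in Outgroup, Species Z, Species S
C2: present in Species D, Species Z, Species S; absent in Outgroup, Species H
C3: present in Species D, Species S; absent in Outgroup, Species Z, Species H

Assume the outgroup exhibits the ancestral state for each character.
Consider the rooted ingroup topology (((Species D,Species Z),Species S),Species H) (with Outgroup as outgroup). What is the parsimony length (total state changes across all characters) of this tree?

Map each character onto (((Species D,Species Z),Species S),Species H) (rooted by Outgroup) and count the minimum state changes it requires (Fitch parsimony):
C1: 2; C2: 1; C3: 2.
Total tree length = 5.

5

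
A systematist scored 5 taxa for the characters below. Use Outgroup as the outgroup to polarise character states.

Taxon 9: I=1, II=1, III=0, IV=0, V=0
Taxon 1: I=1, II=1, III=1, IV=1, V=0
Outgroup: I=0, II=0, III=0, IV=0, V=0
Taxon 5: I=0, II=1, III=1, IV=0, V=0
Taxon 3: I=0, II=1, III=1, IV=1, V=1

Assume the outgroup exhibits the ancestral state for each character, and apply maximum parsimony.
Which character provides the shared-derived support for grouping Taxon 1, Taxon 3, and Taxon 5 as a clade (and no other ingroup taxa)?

The outgroup has state '0' for every character, so '1' is the derived state throughout.
I (state '1') occurs in Taxon 1 and Taxon 9 but conflicts with the nesting implied by the other characters — most parsimoniously interpreted as homoplasy.
All ingroup taxa share the derived state '1' for II; it defines the ingroup but does not resolve relationships within it.
III: derived state '1' in Taxon 1, Taxon 3, and Taxon 5 only — synapomorphy for {Taxon 1, Taxon 3, Taxon 5}.
IV: derived state '1' in Taxon 1 and Taxon 3 only — synapomorphy for {Taxon 1, Taxon 3}.
V (derived state '1') is unique to Taxon 3 (autapomorphy; uninformative for grouping).
Most parsimonious ingroup topology: (((Taxon 1,Taxon 3),Taxon 5),Taxon 9).
The clade {Taxon 1, Taxon 3, Taxon 5} is supported by III: its derived state '1' occurs in exactly those taxa and in no other taxon (including the outgroup).

III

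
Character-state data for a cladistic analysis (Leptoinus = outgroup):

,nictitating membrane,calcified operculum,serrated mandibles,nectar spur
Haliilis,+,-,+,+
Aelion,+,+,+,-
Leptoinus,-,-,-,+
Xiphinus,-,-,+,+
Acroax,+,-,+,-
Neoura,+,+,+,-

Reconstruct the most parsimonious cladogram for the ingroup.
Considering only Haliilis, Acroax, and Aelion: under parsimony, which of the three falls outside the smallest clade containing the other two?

Character polarity is set by the outgroup: the derived state is whichever differs from the outgroup's state, so for nectar spur the derived state is '-', and for the remaining characters it is '+'.
Only Acroax, Aelion, Haliilis, and Neoura show the derived state '+' for nictitating membrane, supporting them as a clade.
Only Aelion and Neoura show the derived state '+' for calcified operculum, supporting them as a clade.
All ingroup taxa share the derived state '+' for serrated mandibles; it defines the ingroup but does not resolve relationships within it.
nectar spur (derived state '-') is shared by Acroax, Aelion, and Neoura — a synapomorphy uniting that clade.
Most parsimonious ingroup topology: ((((Aelion,Neoura),Acroax),Haliilis),Xiphinus).
Acroax and Aelion share a more recent common ancestor with each other than either does with Haliilis, so Haliilis is the least closely related of the three.

Haliilis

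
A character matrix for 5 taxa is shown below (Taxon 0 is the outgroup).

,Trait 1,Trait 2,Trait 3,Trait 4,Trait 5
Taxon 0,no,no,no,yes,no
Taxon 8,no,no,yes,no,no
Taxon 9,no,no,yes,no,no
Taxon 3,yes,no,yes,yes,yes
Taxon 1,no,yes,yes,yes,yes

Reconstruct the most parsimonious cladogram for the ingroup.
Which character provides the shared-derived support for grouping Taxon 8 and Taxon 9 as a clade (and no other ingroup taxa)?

Character polarity is set by the outgroup: the derived state is whichever differs from the outgroup's state, so for Trait 4 the derived state is 'no', and for the remaining characters it is 'yes'.
Trait 1: derived state 'yes' in Taxon 3 only — an autapomorphy, so it tells us nothing about relationships among taxa.
Trait 2: derived state 'yes' in Taxon 1 only — an autapomorphy, so it tells us nothing about relationships among taxa.
Trait 3 (derived state 'yes') is shared by all ingroup taxa — unites the whole ingroup.
Only Taxon 8 and Taxon 9 show the derived state 'no' for Trait 4, supporting them as a clade.
Trait 5: derived state 'yes' in Taxon 1 and Taxon 3 only — synapomorphy for {Taxon 1, Taxon 3}.
Most parsimonious ingroup topology: ((Taxon 8,Taxon 9),(Taxon 3,Taxon 1)).
The clade {Taxon 8, Taxon 9} is supported by Trait 4: its derived state 'no' occurs in exactly those taxa and in no other taxon (including the outgroup).

Trait 4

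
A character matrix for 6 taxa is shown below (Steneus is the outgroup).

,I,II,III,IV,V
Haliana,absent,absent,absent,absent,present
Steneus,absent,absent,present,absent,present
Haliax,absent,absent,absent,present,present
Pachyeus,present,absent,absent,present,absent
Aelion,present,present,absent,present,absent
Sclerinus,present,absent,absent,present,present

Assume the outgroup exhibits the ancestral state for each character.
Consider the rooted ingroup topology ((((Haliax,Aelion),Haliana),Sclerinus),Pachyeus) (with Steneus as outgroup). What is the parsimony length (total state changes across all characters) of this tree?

9

Map each character onto ((((Haliax,Aelion),Haliana),Sclerinus),Pachyeus) (rooted by Steneus) and count the minimum state changes it requires (Fitch parsimony):
I: 3; II: 1; III: 1; IV: 2; V: 2.
Total tree length = 9.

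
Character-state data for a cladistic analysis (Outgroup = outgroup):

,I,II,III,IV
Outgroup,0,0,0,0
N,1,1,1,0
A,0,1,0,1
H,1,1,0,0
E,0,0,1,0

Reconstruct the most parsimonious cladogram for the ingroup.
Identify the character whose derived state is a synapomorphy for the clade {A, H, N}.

II

The outgroup has state '0' for every character, so '1' is the derived state throughout.
Only H and N show the derived state '1' for I, supporting them as a clade.
Only A, H, and N show the derived state '1' for II, supporting them as a clade.
III (state '1') occurs in E and N but conflicts with the nesting implied by the other characters — most parsimoniously interpreted as homoplasy.
IV: derived state '1' in A only — an autapomorphy, so it tells us nothing about relationships among taxa.
Most parsimonious ingroup topology: (((N,H),A),E).
The clade {A, H, N} is supported by II: its derived state '1' occurs in exactly those taxa and in no other taxon (including the outgroup).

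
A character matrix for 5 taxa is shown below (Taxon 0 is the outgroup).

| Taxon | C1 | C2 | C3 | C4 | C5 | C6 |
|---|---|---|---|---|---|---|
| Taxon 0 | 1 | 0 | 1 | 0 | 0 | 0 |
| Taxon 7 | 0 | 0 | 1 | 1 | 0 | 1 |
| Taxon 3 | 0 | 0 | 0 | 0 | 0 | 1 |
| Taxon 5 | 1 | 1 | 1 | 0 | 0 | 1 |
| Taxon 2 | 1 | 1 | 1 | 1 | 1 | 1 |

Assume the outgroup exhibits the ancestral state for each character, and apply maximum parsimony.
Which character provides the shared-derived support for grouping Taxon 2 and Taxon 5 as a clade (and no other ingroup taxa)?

C2

Character polarity is set by the outgroup: the derived state is whichever differs from the outgroup's state, so for C1, C3 the derived state is '0', and for the remaining characters it is '1'.
C1: derived state '0' in Taxon 3 and Taxon 7 only — synapomorphy for {Taxon 3, Taxon 7}.
C2: derived state '1' in Taxon 2 and Taxon 5 only — synapomorphy for {Taxon 2, Taxon 5}.
C3: derived state '0' in Taxon 3 only — an autapomorphy, so it tells us nothing about relationships among taxa.
C4 (state '1') occurs in Taxon 2 and Taxon 7 but conflicts with the nesting implied by the other characters — most parsimoniously interpreted as homoplasy.
C5: derived state '1' in Taxon 2 only — an autapomorphy, so it tells us nothing about relationships among taxa.
All ingroup taxa share the derived state '1' for C6; it defines the ingroup but does not resolve relationships within it.
Most parsimonious ingroup topology: ((Taxon 7,Taxon 3),(Taxon 5,Taxon 2)).
The clade {Taxon 2, Taxon 5} is supported by C2: its derived state '1' occurs in exactly those taxa and in no other taxon (including the outgroup).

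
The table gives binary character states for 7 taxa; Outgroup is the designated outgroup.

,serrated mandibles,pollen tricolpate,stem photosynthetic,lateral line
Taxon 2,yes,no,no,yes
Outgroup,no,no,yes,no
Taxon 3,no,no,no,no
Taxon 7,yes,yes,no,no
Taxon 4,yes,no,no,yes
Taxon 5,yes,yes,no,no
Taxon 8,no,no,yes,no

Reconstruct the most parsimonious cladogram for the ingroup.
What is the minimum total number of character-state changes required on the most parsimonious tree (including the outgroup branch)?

4

Character polarity is set by the outgroup: the derived state is whichever differs from the outgroup's state, so for stem photosynthetic the derived state is 'no', and for the remaining characters it is 'yes'.
serrated mandibles (derived state 'yes') is shared by Taxon 2, Taxon 4, Taxon 5, and Taxon 7 — a synapomorphy uniting that clade.
pollen tricolpate: derived state 'yes' in Taxon 5 and Taxon 7 only — synapomorphy for {Taxon 5, Taxon 7}.
stem photosynthetic (derived state 'no') is shared by Taxon 2, Taxon 3, Taxon 4, Taxon 5, and Taxon 7 — a synapomorphy uniting that clade.
lateral line (derived state 'yes') is shared by Taxon 2 and Taxon 4 — a synapomorphy uniting that clade.
Most parsimonious ingroup topology: ((((Taxon 5,Taxon 7),(Taxon 4,Taxon 2)),Taxon 3),Taxon 8).
Changes per character on this tree: serrated mandibles: 1; pollen tricolpate: 1; stem photosynthetic: 1; lateral line: 1.
Total = 4.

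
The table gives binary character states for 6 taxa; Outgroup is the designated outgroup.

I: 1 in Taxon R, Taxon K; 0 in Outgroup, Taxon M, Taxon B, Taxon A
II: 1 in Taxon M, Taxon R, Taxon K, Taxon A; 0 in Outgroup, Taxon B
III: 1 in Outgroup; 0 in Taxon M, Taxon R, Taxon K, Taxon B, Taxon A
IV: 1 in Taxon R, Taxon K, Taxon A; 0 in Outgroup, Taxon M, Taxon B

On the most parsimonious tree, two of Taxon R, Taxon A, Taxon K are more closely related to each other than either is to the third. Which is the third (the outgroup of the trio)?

Taxon A

Character polarity is set by the outgroup: the derived state is whichever differs from the outgroup's state, so for III the derived state is '0', and for the remaining characters it is '1'.
I (derived state '1') is shared by Taxon K and Taxon R — a synapomorphy uniting that clade.
II: derived state '1' in Taxon A, Taxon K, Taxon M, and Taxon R only — synapomorphy for {Taxon A, Taxon K, Taxon M, Taxon R}.
III (derived state '0') is shared by all ingroup taxa — unites the whole ingroup.
IV (derived state '1') is shared by Taxon A, Taxon K, and Taxon R — a synapomorphy uniting that clade.
Most parsimonious ingroup topology: ((Taxon M,((Taxon R,Taxon K),Taxon A)),Taxon B).
Taxon R and Taxon K share a more recent common ancestor with each other than either does with Taxon A, so Taxon A is the least closely related of the three.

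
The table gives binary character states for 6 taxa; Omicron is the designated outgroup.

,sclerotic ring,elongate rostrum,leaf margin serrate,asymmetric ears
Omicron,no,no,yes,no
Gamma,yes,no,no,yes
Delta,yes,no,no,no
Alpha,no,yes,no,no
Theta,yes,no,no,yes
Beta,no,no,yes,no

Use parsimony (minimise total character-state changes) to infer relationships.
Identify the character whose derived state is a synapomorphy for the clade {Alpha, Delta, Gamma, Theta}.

Character polarity is set by the outgroup: the derived state is whichever differs from the outgroup's state, so for leaf margin serrate the derived state is 'no', and for the remaining characters it is 'yes'.
sclerotic ring (derived state 'yes') is shared by Delta, Gamma, and Theta — a synapomorphy uniting that clade.
elongate rostrum (derived state 'yes') is unique to Alpha (autapomorphy; uninformative for grouping).
Only Alpha, Delta, Gamma, and Theta show the derived state 'no' for leaf margin serrate, supporting them as a clade.
asymmetric ears (derived state 'yes') is shared by Gamma and Theta — a synapomorphy uniting that clade.
Most parsimonious ingroup topology: ((((Gamma,Theta),Delta),Alpha),Beta).
The clade {Alpha, Delta, Gamma, Theta} is supported by leaf margin serrate: its derived state 'no' occurs in exactly those taxa and in no other taxon (including the outgroup).

leaf margin serrate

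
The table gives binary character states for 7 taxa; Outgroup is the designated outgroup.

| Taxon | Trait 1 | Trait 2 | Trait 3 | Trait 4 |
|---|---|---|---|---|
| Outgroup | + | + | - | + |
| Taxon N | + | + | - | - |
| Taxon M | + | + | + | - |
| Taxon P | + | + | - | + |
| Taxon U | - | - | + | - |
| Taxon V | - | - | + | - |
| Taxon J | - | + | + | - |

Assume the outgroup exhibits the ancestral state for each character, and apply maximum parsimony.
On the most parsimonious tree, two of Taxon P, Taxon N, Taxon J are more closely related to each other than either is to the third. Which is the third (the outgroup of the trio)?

Character polarity is set by the outgroup: the derived state is whichever differs from the outgroup's state, so for Trait 1, Trait 2, Trait 4 the derived state is '-', and for the remaining characters it is '+'.
Trait 1: derived state '-' in Taxon J, Taxon U, and Taxon V only — synapomorphy for {Taxon J, Taxon U, Taxon V}.
Trait 2: derived state '-' in Taxon U and Taxon V only — synapomorphy for {Taxon U, Taxon V}.
Only Taxon J, Taxon M, Taxon U, and Taxon V show the derived state '+' for Trait 3, supporting them as a clade.
Only Taxon J, Taxon M, Taxon N, Taxon U, and Taxon V show the derived state '-' for Trait 4, supporting them as a clade.
Most parsimonious ingroup topology: ((Taxon N,(Taxon M,((Taxon U,Taxon V),Taxon J))),Taxon P).
Taxon N and Taxon J share a more recent common ancestor with each other than either does with Taxon P, so Taxon P is the least closely related of the three.

Taxon P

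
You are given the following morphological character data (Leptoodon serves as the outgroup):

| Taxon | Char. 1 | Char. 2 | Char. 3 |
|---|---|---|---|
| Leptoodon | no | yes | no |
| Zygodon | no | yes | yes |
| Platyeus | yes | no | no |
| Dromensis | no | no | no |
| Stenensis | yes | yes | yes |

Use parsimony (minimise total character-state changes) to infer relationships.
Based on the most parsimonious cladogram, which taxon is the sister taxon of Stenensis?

Character polarity is set by the outgroup: the derived state is whichever differs from the outgroup's state, so for Char. 2 the derived state is 'no', and for the remaining characters it is 'yes'.
Char. 1 groups Platyeus and Stenensis, which is incompatible with the clades supported by the remaining characters; treating it as convergent (homoplasy) costs fewer steps than any alternative tree.
Char. 2: derived state 'no' in Dromensis and Platyeus only — synapomorphy for {Dromensis, Platyeus}.
Only Stenensis and Zygodon show the derived state 'yes' for Char. 3, supporting them as a clade.
Most parsimonious ingroup topology: ((Zygodon,Stenensis),(Platyeus,Dromensis)).
Stenensis and Zygodon form a cherry on this tree, so they are sister taxa.

Zygodon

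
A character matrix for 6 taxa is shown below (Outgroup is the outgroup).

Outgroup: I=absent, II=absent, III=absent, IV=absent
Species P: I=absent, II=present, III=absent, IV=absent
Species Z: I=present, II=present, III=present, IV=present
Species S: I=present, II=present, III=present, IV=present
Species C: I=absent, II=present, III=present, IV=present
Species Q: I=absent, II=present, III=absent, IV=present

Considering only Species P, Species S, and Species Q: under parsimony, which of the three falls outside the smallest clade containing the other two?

The outgroup has state 'absent' for every character, so 'present' is the derived state throughout.
Only Species S and Species Z show the derived state 'present' for I, supporting them as a clade.
II (derived state 'present') is shared by all ingroup taxa — unites the whole ingroup.
Only Species C, Species S, and Species Z show the derived state 'present' for III, supporting them as a clade.
IV (derived state 'present') is shared by Species C, Species Q, Species S, and Species Z — a synapomorphy uniting that clade.
Most parsimonious ingroup topology: (Species P,(((Species Z,Species S),Species C),Species Q)).
Species Q and Species S share a more recent common ancestor with each other than either does with Species P, so Species P is the least closely related of the three.

Species P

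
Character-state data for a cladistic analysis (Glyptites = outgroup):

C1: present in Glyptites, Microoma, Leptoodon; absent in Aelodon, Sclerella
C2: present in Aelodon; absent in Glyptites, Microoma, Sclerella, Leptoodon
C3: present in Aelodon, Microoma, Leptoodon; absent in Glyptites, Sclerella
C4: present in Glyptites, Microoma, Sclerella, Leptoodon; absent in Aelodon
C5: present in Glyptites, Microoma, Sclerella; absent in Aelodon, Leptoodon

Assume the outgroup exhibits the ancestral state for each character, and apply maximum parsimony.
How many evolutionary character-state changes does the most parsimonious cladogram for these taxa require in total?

Character polarity is set by the outgroup: the derived state is whichever differs from the outgroup's state, so for C1, C4, C5 the derived state is 'absent', and for the remaining characters it is 'present'.
C1 (state 'absent') occurs in Aelodon and Sclerella but conflicts with the nesting implied by the other characters — most parsimoniously interpreted as homoplasy.
C2: derived state 'present' in Aelodon only — an autapomorphy, so it tells us nothing about relationships among taxa.
C3 (derived state 'present') is shared by Aelodon, Leptoodon, and Microoma — a synapomorphy uniting that clade.
C4: derived state 'absent' in Aelodon only — an autapomorphy, so it tells us nothing about relationships among taxa.
C5: derived state 'absent' in Aelodon and Leptoodon only — synapomorphy for {Aelodon, Leptoodon}.
Most parsimonious ingroup topology: (((Aelodon,Leptoodon),Microoma),Sclerella).
Changes per character on this tree: C1: 2; C2: 1; C3: 1; C4: 1; C5: 1.
Total = 6.

6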